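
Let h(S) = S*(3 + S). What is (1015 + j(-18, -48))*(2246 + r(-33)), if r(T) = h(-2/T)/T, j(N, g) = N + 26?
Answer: 2502143300/1089 ≈ 2.2977e+6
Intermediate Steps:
j(N, g) = 26 + N
r(T) = -2*(3 - 2/T)/T² (r(T) = ((-2/T)*(3 - 2/T))/T = (-2*(3 - 2/T)/T)/T = -2*(3 - 2/T)/T²)
(1015 + j(-18, -48))*(2246 + r(-33)) = (1015 + (26 - 18))*(2246 + 2*(2 - 3*(-33))/(-33)³) = (1015 + 8)*(2246 + 2*(-1/35937)*(2 + 99)) = 1023*(2246 + 2*(-1/35937)*101) = 1023*(2246 - 202/35937) = 1023*(80714300/35937) = 2502143300/1089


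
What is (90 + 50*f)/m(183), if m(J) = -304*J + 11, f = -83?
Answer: 4060/55621 ≈ 0.072994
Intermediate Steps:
m(J) = 11 - 304*J
(90 + 50*f)/m(183) = (90 + 50*(-83))/(11 - 304*183) = (90 - 4150)/(11 - 55632) = -4060/(-55621) = -4060*(-1/55621) = 4060/55621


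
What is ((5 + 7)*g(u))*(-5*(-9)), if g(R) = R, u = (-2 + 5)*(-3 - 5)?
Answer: -12960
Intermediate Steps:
u = -24 (u = 3*(-8) = -24)
((5 + 7)*g(u))*(-5*(-9)) = ((5 + 7)*(-24))*(-5*(-9)) = (12*(-24))*45 = -288*45 = -12960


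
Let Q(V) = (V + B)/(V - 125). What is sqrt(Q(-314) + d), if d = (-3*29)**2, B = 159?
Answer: sqrt(1458773294)/439 ≈ 87.002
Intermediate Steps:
d = 7569 (d = (-87)**2 = 7569)
Q(V) = (159 + V)/(-125 + V) (Q(V) = (V + 159)/(V - 125) = (159 + V)/(-125 + V))
sqrt(Q(-314) + d) = sqrt((159 - 314)/(-125 - 314) + 7569) = sqrt(-155/(-439) + 7569) = sqrt(-1/439*(-155) + 7569) = sqrt(155/439 + 7569) = sqrt(3322946/439) = sqrt(1458773294)/439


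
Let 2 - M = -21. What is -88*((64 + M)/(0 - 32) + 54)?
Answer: -18051/4 ≈ -4512.8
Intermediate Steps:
M = 23 (M = 2 - 1*(-21) = 2 + 21 = 23)
-88*((64 + M)/(0 - 32) + 54) = -88*((64 + 23)/(0 - 32) + 54) = -88*(87/(-32) + 54) = -88*(87*(-1/32) + 54) = -88*(-87/32 + 54) = -88*1641/32 = -18051/4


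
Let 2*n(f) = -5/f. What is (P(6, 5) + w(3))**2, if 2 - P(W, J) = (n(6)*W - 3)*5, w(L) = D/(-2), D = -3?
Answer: 961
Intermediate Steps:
w(L) = 3/2 (w(L) = -3/(-2) = -3*(-1/2) = 3/2)
n(f) = -5/(2*f) (n(f) = (-5/f)/2 = -5/(2*f))
P(W, J) = 17 + 25*W/12 (P(W, J) = 2 - ((-5/2/6)*W - 3)*5 = 2 - ((-5/2*1/6)*W - 3)*5 = 2 - (-5*W/12 - 3)*5 = 2 - (-3 - 5*W/12)*5 = 2 - (-15 - 25*W/12) = 2 + (15 + 25*W/12) = 17 + 25*W/12)
(P(6, 5) + w(3))**2 = ((17 + (25/12)*6) + 3/2)**2 = ((17 + 25/2) + 3/2)**2 = (59/2 + 3/2)**2 = 31**2 = 961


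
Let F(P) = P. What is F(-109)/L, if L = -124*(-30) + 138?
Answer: -109/3858 ≈ -0.028253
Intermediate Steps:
L = 3858 (L = 3720 + 138 = 3858)
F(-109)/L = -109/3858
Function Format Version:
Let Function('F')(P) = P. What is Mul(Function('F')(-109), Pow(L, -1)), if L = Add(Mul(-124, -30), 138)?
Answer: Rational(-109, 3858) ≈ -0.028253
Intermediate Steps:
L = 3858 (L = Add(3720, 138) = 3858)
Mul(Function('F')(-109), Pow(L, -1)) = Mul(-109, Pow(3858, -1)) = Mul(-109, Rational(1, 3858)) = Rational(-109, 3858)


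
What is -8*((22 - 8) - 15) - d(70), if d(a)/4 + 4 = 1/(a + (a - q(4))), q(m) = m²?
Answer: 743/31 ≈ 23.968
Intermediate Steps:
d(a) = -16 + 4/(-16 + 2*a) (d(a) = -16 + 4/(a + (a - 1*4²)) = -16 + 4/(a + (a - 1*16)) = -16 + 4/(a + (a - 16)) = -16 + 4/(a + (-16 + a)) = -16 + 4/(-16 + 2*a))
-8*((22 - 8) - 15) - d(70) = -8*((22 - 8) - 15) - 2*(65 - 8*70)/(-8 + 70) = -8*(14 - 15) - 2*(65 - 560)/62 = -8*(-1) - 2*(-495)/62 = 8 - 1*(-495/31) = 8 + 495/31 = 743/31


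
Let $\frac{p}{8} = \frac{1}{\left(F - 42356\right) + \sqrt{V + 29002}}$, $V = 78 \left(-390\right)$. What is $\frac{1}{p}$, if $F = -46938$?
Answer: $- \frac{44647}{4} + \frac{i \sqrt{1418}}{8} \approx -11162.0 + 4.707 i$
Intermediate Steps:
$V = -30420$
$p = \frac{8}{-89294 + i \sqrt{1418}}$ ($p = \frac{8}{\left(-46938 - 42356\right) + \sqrt{-30420 + 29002}} = \frac{8}{\left(-46938 - 42356\right) + \sqrt{-1418}} = \frac{8}{-89294 + i \sqrt{1418}} \approx -8.9592 \cdot 10^{-5} - 3.7782 \cdot 10^{-8} i$)
$\frac{1}{p} = \frac{1}{- \frac{357176}{3986709927} - \frac{4 i \sqrt{1418}}{3986709927}}$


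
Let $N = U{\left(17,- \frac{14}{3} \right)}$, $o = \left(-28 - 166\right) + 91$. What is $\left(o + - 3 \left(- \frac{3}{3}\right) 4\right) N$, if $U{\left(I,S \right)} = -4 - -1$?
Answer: $273$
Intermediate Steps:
$o = -103$ ($o = -194 + 91 = -103$)
$U{\left(I,S \right)} = -3$ ($U{\left(I,S \right)} = -4 + 1 = -3$)
$N = -3$
$\left(o + - 3 \left(- \frac{3}{3}\right) 4\right) N = \left(-103 + - 3 \left(- \frac{3}{3}\right) 4\right) \left(-3\right) = \left(-103 + - 3 \left(\left(-3\right) \frac{1}{3}\right) 4\right) \left(-3\right) = \left(-103 + \left(-3\right) \left(-1\right) 4\right) \left(-3\right) = \left(-103 + 3 \cdot 4\right) \left(-3\right) = \left(-103 + 12\right) \left(-3\right) = \left(-91\right) \left(-3\right) = 273$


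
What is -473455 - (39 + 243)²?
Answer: -552979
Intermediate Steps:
-473455 - (39 + 243)² = -473455 - 1*282² = -473455 - 1*79524 = -473455 - 79524 = -552979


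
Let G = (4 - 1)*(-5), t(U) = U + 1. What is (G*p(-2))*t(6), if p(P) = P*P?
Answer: -420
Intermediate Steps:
t(U) = 1 + U
G = -15 (G = 3*(-5) = -15)
p(P) = P²
(G*p(-2))*t(6) = (-15*(-2)²)*(1 + 6) = -15*4*7 = -60*7 = -420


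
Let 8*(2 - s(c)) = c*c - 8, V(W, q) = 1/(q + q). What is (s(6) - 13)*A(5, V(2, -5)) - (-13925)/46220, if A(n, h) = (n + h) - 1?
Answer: -649954/11555 ≈ -56.249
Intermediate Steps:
V(W, q) = 1/(2*q)
A(n, h) = -1 + h + n (A(n, h) = (h + n) - 1 = -1 + h + n)
s(c) = 3 - c²/8 (s(c) = 2 - (c*c - 8)/8 = 2 - (c² - 8)/8 = 2 - (-8 + c²)/8 = 2 + (1 - c²/8) = 3 - c²/8)
(s(6) - 13)*A(5, V(2, -5)) - (-13925)/46220 = ((3 - ⅛*6²) - 13)*(-1 + (½)/(-5) + 5) - (-13925)/46220 = ((3 - ⅛*36) - 13)*(-1 + (½)*(-⅕) + 5) - (-13925)/46220 = ((3 - 9/2) - 13)*(-1 - ⅒ + 5) - 1*(-2785/9244) = (-3/2 - 13)*(39/10) + 2785/9244 = -29/2*39/10 + 2785/9244 = -1131/20 + 2785/9244 = -649954/11555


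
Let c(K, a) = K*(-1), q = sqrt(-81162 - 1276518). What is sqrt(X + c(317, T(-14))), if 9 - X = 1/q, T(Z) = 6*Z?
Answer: sqrt(-8870857102800 + 84855*I*sqrt(84855))/169710 ≈ 2.4451e-5 + 17.55*I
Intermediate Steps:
q = 4*I*sqrt(84855) (q = sqrt(-1357680) = 4*I*sqrt(84855) ≈ 1165.2*I)
X = 9 + I*sqrt(84855)/339420 (X = 9 - 1/(4*I*sqrt(84855)) = 9 - (-1)*I*sqrt(84855)/339420 = 9 + I*sqrt(84855)/339420 ≈ 9.0 + 0.00085822*I)
c(K, a) = -K
sqrt(X + c(317, T(-14))) = sqrt((9 + I*sqrt(84855)/339420) - 1*317) = sqrt((9 + I*sqrt(84855)/339420) - 317) = sqrt(-308 + I*sqrt(84855)/339420)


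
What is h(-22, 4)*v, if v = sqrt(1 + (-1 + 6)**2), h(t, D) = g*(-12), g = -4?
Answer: 48*sqrt(26) ≈ 244.75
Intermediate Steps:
h(t, D) = 48 (h(t, D) = -4*(-12) = 48)
v = sqrt(26) (v = sqrt(1 + 5**2) = sqrt(1 + 25) = sqrt(26) ≈ 5.0990)
h(-22, 4)*v = 48*sqrt(26)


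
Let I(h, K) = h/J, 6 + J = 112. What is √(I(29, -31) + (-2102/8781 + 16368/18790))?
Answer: √69229100423996208330/8744734470 ≈ 0.95148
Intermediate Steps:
J = 106 (J = -6 + 112 = 106)
I(h, K) = h/106
√(I(29, -31) + (-2102/8781 + 16368/18790)) = √((1/106)*29 + (-2102/8781 + 16368/18790)) = √(29/106 + (-2102*1/8781 + 16368*(1/18790))) = √(29/106 + (-2102/8781 + 8184/9395)) = √(29/106 + 52115414/82497495) = √(7916661239/8744734470) = √69229100423996208330/8744734470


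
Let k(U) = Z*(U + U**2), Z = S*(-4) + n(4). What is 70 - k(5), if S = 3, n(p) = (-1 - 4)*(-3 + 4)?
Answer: 580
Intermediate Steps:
n(p) = -5 (n(p) = -5*1 = -5)
Z = -17 (Z = 3*(-4) - 5 = -12 - 5 = -17)
k(U) = -17*U - 17*U**2 (k(U) = -17*(U + U**2) = -17*U - 17*U**2)
70 - k(5) = 70 - (-17)*5*(1 + 5) = 70 - (-17)*5*6 = 70 - 1*(-510) = 70 + 510 = 580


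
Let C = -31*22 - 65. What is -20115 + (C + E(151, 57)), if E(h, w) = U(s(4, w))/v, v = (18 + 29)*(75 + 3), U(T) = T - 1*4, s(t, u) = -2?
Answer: -12746683/611 ≈ -20862.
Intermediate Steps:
U(T) = -4 + T (U(T) = T - 4 = -4 + T)
v = 3666 (v = 47*78 = 3666)
E(h, w) = -1/611 (E(h, w) = (-4 - 2)/3666 = -6*1/3666 = -1/611)
C = -747 (C = -682 - 65 = -747)
-20115 + (C + E(151, 57)) = -20115 + (-747 - 1/611) = -20115 - 456418/611 = -12746683/611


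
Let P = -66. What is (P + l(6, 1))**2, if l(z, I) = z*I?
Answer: 3600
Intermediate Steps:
l(z, I) = I*z
(P + l(6, 1))**2 = (-66 + 1*6)**2 = (-66 + 6)**2 = (-60)**2 = 3600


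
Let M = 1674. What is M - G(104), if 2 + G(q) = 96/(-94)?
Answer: 78820/47 ≈ 1677.0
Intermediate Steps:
G(q) = -142/47 (G(q) = -2 + 96/(-94) = -2 + 96*(-1/94) = -2 - 48/47 = -142/47)
M - G(104) = 1674 - 1*(-142/47) = 1674 + 142/47 = 78820/47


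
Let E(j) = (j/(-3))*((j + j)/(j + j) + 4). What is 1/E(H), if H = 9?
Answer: -1/15 ≈ -0.066667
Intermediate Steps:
E(j) = -5*j/3 (E(j) = (j*(-⅓))*((2*j)/((2*j)) + 4) = (-j/3)*((2*j)*(1/(2*j)) + 4) = (-j/3)*(1 + 4) = -j/3*5 = -5*j/3)
1/E(H) = 1/(-5/3*9) = 1/(-15) = -1/15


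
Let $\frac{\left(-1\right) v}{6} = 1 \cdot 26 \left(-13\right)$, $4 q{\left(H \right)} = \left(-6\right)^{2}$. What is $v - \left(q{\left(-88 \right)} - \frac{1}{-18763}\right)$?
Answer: $\frac{37882496}{18763} \approx 2019.0$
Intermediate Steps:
$q{\left(H \right)} = 9$ ($q{\left(H \right)} = \frac{\left(-6\right)^{2}}{4} = \frac{1}{4} \cdot 36 = 9$)
$v = 2028$ ($v = - 6 \cdot 1 \cdot 26 \left(-13\right) = - 6 \cdot 26 \left(-13\right) = \left(-6\right) \left(-338\right) = 2028$)
$v - \left(q{\left(-88 \right)} - \frac{1}{-18763}\right) = 2028 - \left(9 - \frac{1}{-18763}\right) = 2028 - \left(9 - - \frac{1}{18763}\right) = 2028 - \left(9 + \frac{1}{18763}\right) = 2028 - \frac{168868}{18763} = \frac{37882496}{18763}$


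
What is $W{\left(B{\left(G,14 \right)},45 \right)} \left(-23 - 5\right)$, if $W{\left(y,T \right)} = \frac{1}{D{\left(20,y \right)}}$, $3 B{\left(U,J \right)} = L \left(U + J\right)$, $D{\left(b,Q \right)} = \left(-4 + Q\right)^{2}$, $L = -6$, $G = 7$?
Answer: $- \frac{7}{529} \approx -0.013233$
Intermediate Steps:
$B{\left(U,J \right)} = - 2 J - 2 U$ ($B{\left(U,J \right)} = \frac{\left(-6\right) \left(U + J\right)}{3} = \frac{\left(-6\right) \left(J + U\right)}{3} = \frac{- 6 J - 6 U}{3} = - 2 J - 2 U$)
$W{\left(y,T \right)} = \frac{1}{\left(-4 + y\right)^{2}}$
$W{\left(B{\left(G,14 \right)},45 \right)} \left(-23 - 5\right) = \frac{-23 - 5}{\left(-4 - 42\right)^{2}} = \frac{1}{\left(-4 - 42\right)^{2}} \left(-28\right) = \frac{1}{2116} \left(-28\right) = - \frac{7}{529}$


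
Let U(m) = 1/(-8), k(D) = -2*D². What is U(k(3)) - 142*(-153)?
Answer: 173807/8 ≈ 21726.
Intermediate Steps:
U(m) = -⅛
U(k(3)) - 142*(-153) = -⅛ - 142*(-153) = -⅛ + 21726 = 173807/8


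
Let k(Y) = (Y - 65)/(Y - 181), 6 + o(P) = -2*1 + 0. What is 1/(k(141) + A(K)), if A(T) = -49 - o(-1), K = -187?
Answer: -10/429 ≈ -0.023310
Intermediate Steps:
o(P) = -8 (o(P) = -6 + (-2*1 + 0) = -6 + (-2 + 0) = -6 - 2 = -8)
k(Y) = (-65 + Y)/(-181 + Y)
A(T) = -41 (A(T) = -49 - 1*(-8) = -49 + 8 = -41)
1/(k(141) + A(K)) = 1/((-65 + 141)/(-181 + 141) - 41) = 1/(76/(-40) - 41) = 1/(-1/40*76 - 41) = 1/(-19/10 - 41) = 1/(-429/10) = -10/429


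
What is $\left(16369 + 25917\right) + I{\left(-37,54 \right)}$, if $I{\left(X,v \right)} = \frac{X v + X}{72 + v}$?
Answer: $\frac{5326001}{126} \approx 42270.0$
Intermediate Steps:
$I{\left(X,v \right)} = \frac{X + X v}{72 + v}$
$\left(16369 + 25917\right) + I{\left(-37,54 \right)} = \left(16369 + 25917\right) - \frac{37 \left(1 + 54\right)}{72 + 54} = 42286 - 37 \cdot \frac{1}{126} \cdot 55 = 42286 - \frac{37}{126} \cdot 55 = 42286 - \frac{2035}{126} = \frac{5326001}{126}$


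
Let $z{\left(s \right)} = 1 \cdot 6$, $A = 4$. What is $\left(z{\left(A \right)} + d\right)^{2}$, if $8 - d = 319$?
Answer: $93025$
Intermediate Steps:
$d = -311$ ($d = 8 - 319 = -311$)
$z{\left(s \right)} = 6$
$\left(z{\left(A \right)} + d\right)^{2} = \left(6 - 311\right)^{2} = \left(-305\right)^{2} = 93025$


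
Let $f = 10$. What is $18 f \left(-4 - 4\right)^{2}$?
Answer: $11520$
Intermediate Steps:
$18 f \left(-4 - 4\right)^{2} = 18 \cdot 10 \left(-4 - 4\right)^{2} = 180 \left(-8\right)^{2} = 180 \cdot 64 = 11520$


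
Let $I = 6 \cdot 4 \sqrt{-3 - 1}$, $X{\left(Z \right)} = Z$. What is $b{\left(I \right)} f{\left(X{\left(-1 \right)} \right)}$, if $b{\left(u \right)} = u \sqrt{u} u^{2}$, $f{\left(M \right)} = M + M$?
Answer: $884736 \sqrt{3} i^{\frac{3}{2}} \approx -1.0836 \cdot 10^{6} + 1.0836 \cdot 10^{6} i$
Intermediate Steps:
$f{\left(M \right)} = 2 M$
$I = 48 i$ ($I = 24 \sqrt{-4} = 24 \cdot 2 i = 48 i \approx 48.0 i$)
$b{\left(u \right)} = u^{\frac{7}{2}}$ ($b{\left(u \right)} = u^{\frac{3}{2}} u^{2} = u^{\frac{7}{2}}$)
$b{\left(I \right)} f{\left(X{\left(-1 \right)} \right)} = \left(48 i\right)^{\frac{7}{2}} \cdot 2 \left(-1\right) = 442368 \sqrt{3} \left(- i^{\frac{3}{2}}\right) \left(-2\right) = 884736 \sqrt{3} i^{\frac{3}{2}}$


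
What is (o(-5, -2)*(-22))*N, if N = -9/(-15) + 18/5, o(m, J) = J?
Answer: 924/5 ≈ 184.80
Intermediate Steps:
N = 21/5 (N = -9*(-1/15) + 18*(⅕) = ⅗ + 18/5 = 21/5 ≈ 4.2000)
(o(-5, -2)*(-22))*N = -2*(-22)*(21/5) = 44*(21/5) = 924/5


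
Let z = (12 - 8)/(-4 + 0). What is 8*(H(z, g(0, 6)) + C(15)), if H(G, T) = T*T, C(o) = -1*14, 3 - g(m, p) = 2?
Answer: -104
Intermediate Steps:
g(m, p) = 1 (g(m, p) = 3 - 1*2 = 3 - 2 = 1)
z = -1 (z = 4/(-4) = 4*(-¼) = -1)
C(o) = -14
H(G, T) = T²
8*(H(z, g(0, 6)) + C(15)) = 8*(1² - 14) = 8*(1 - 14) = 8*(-13) = -104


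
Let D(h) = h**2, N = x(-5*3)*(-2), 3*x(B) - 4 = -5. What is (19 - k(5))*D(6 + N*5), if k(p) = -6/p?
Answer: 79184/45 ≈ 1759.6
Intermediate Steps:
x(B) = -1/3 (x(B) = 4/3 + (1/3)*(-5) = 4/3 - 5/3 = -1/3)
N = 2/3 (N = -1/3*(-2) = 2/3 ≈ 0.66667)
(19 - k(5))*D(6 + N*5) = (19 - (-6)/5)*(6 + (2/3)*5)**2 = (19 - (-6)/5)*(6 + 10/3)**2 = (19 - 1*(-6/5))*(28/3)**2 = (19 + 6/5)*(784/9) = (101/5)*(784/9) = 79184/45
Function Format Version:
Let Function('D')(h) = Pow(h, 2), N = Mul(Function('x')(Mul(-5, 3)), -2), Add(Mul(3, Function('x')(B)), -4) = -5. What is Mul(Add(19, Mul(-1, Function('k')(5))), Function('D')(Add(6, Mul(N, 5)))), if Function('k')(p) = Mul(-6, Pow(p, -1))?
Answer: Rational(79184, 45) ≈ 1759.6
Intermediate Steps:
Function('x')(B) = Rational(-1, 3) (Function('x')(B) = Add(Rational(4, 3), Mul(Rational(1, 3), -5)) = Add(Rational(4, 3), Rational(-5, 3)) = Rational(-1, 3))
N = Rational(2, 3) (N = Mul(Rational(-1, 3), -2) = Rational(2, 3) ≈ 0.66667)
Mul(Add(19, Mul(-1, Function('k')(5))), Function('D')(Add(6, Mul(N, 5)))) = Mul(Add(19, Mul(-1, Mul(-6, Pow(5, -1)))), Pow(Add(6, Mul(Rational(2, 3), 5)), 2)) = Mul(Add(19, Mul(-1, Mul(-6, Rational(1, 5)))), Pow(Add(6, Rational(10, 3)), 2)) = Mul(Add(19, Mul(-1, Rational(-6, 5))), Pow(Rational(28, 3), 2)) = Mul(Add(19, Rational(6, 5)), Rational(784, 9)) = Mul(Rational(101, 5), Rational(784, 9)) = Rational(79184, 45)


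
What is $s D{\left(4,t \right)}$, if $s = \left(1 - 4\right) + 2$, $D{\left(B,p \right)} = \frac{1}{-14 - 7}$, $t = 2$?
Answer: $\frac{1}{21} \approx 0.047619$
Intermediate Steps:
$D{\left(B,p \right)} = - \frac{1}{21}$ ($D{\left(B,p \right)} = \frac{1}{-21} = - \frac{1}{21}$)
$s = -1$ ($s = -3 + 2 = -1$)
$s D{\left(4,t \right)} = \left(-1\right) \left(- \frac{1}{21}\right) = \frac{1}{21}$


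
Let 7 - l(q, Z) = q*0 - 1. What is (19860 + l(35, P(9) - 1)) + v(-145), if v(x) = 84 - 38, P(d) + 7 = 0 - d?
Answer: 19914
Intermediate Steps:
P(d) = -7 - d (P(d) = -7 + (0 - d) = -7 - d)
l(q, Z) = 8 (l(q, Z) = 7 - (q*0 - 1) = 7 - (0 - 1) = 7 - 1*(-1) = 7 + 1 = 8)
v(x) = 46
(19860 + l(35, P(9) - 1)) + v(-145) = (19860 + 8) + 46 = 19868 + 46 = 19914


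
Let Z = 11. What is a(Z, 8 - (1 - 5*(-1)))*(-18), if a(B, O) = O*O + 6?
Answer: -180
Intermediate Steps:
a(B, O) = 6 + O² (a(B, O) = O² + 6 = 6 + O²)
a(Z, 8 - (1 - 5*(-1)))*(-18) = (6 + (8 - (1 - 5*(-1)))²)*(-18) = (6 + (8 - (1 + 5))²)*(-18) = (6 + (8 - 1*6)²)*(-18) = (6 + (8 - 6)²)*(-18) = (6 + 2²)*(-18) = (6 + 4)*(-18) = 10*(-18) = -180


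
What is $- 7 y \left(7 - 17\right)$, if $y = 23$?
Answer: $1610$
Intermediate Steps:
$- 7 y \left(7 - 17\right) = \left(-7\right) 23 \left(7 - 17\right) = \left(-161\right) \left(-10\right) = 1610$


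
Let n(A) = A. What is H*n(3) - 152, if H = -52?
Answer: -308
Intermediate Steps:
H*n(3) - 152 = -52*3 - 152 = -156 - 152 = -308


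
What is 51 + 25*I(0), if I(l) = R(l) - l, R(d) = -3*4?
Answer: -249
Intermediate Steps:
R(d) = -12
I(l) = -12 - l
51 + 25*I(0) = 51 + 25*(-12 - 1*0) = 51 + 25*(-12 + 0) = 51 + 25*(-12) = 51 - 300 = -249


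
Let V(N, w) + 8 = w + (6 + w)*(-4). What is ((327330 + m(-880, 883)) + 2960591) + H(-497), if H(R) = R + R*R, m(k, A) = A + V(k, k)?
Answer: 3537924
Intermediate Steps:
V(N, w) = -32 - 3*w (V(N, w) = -8 + (w + (6 + w)*(-4)) = -8 + (w + (-24 - 4*w)) = -8 + (-24 - 3*w) = -32 - 3*w)
m(k, A) = -32 + A - 3*k (m(k, A) = A + (-32 - 3*k) = -32 + A - 3*k)
H(R) = R + R**2
((327330 + m(-880, 883)) + 2960591) + H(-497) = ((327330 + (-32 + 883 - 3*(-880))) + 2960591) - 497*(1 - 497) = ((327330 + (-32 + 883 + 2640)) + 2960591) - 497*(-496) = ((327330 + 3491) + 2960591) + 246512 = (330821 + 2960591) + 246512 = 3291412 + 246512 = 3537924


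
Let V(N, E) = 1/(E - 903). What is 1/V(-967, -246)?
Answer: -1149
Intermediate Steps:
V(N, E) = 1/(-903 + E)
1/V(-967, -246) = 1/(1/(-903 - 246)) = 1/(1/(-1149)) = 1/(-1/1149) = -1149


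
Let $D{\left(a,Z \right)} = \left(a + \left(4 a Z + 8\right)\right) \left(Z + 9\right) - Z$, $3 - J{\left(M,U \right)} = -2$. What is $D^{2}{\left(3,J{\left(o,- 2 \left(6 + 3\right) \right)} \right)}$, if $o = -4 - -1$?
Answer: $978121$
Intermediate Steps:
$o = -3$ ($o = -4 + 1 = -3$)
$J{\left(M,U \right)} = 5$ ($J{\left(M,U \right)} = 3 - -2 = 3 + 2 = 5$)
$D{\left(a,Z \right)} = - Z + \left(9 + Z\right) \left(8 + a + 4 Z a\right)$ ($D{\left(a,Z \right)} = \left(a + \left(4 Z a + 8\right)\right) \left(9 + Z\right) - Z = \left(a + \left(8 + 4 Z a\right)\right) \left(9 + Z\right) - Z = \left(8 + a + 4 Z a\right) \left(9 + Z\right) - Z = \left(9 + Z\right) \left(8 + a + 4 Z a\right) - Z = - Z + \left(9 + Z\right) \left(8 + a + 4 Z a\right)$)
$D^{2}{\left(3,J{\left(o,- 2 \left(6 + 3\right) \right)} \right)} = \left(72 + 7 \cdot 5 + 9 \cdot 3 + 4 \cdot 3 \cdot 5^{2} + 37 \cdot 5 \cdot 3\right)^{2} = \left(72 + 35 + 27 + 4 \cdot 3 \cdot 25 + 555\right)^{2} = \left(72 + 35 + 27 + 300 + 555\right)^{2} = 989^{2} = 978121$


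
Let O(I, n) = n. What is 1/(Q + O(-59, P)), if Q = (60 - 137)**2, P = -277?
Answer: 1/5652 ≈ 0.00017693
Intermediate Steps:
Q = 5929 (Q = (-77)**2 = 5929)
1/(Q + O(-59, P)) = 1/(5929 - 277) = 1/5652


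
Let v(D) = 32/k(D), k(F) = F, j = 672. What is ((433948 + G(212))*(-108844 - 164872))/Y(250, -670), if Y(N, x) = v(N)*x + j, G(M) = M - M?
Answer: -185591423075/916 ≈ -2.0261e+8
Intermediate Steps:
G(M) = 0
v(D) = 32/D
Y(N, x) = 672 + 32*x/N (Y(N, x) = (32/N)*x + 672 = 32*x/N + 672 = 672 + 32*x/N)
((433948 + G(212))*(-108844 - 164872))/Y(250, -670) = ((433948 + 0)*(-108844 - 164872))/(672 + 32*(-670)/250) = (433948*(-273716))/(672 + 32*(-670)*(1/250)) = -118778510768/(672 - 2144/25) = -118778510768/14656/25 = -118778510768*25/14656 = -185591423075/916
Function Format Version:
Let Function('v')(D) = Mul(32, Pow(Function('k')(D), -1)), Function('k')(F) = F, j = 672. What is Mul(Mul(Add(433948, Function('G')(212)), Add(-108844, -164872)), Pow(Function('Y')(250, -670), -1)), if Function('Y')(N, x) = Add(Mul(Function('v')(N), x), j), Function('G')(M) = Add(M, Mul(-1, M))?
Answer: Rational(-185591423075, 916) ≈ -2.0261e+8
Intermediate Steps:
Function('G')(M) = 0
Function('v')(D) = Mul(32, Pow(D, -1))
Function('Y')(N, x) = Add(672, Mul(32, x, Pow(N, -1))) (Function('Y')(N, x) = Add(Mul(Mul(32, Pow(N, -1)), x), 672) = Add(Mul(32, x, Pow(N, -1)), 672) = Add(672, Mul(32, x, Pow(N, -1))))
Mul(Mul(Add(433948, Function('G')(212)), Add(-108844, -164872)), Pow(Function('Y')(250, -670), -1)) = Mul(Mul(Add(433948, 0), Add(-108844, -164872)), Pow(Add(672, Mul(32, -670, Pow(250, -1))), -1)) = Mul(Mul(433948, -273716), Pow(Add(672, Mul(32, -670, Rational(1, 250))), -1)) = Mul(-118778510768, Pow(Add(672, Rational(-2144, 25)), -1)) = Mul(-118778510768, Pow(Rational(14656, 25), -1)) = Mul(-118778510768, Rational(25, 14656)) = Rational(-185591423075, 916)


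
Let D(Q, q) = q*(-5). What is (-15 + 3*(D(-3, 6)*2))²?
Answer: 38025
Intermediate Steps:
D(Q, q) = -5*q
(-15 + 3*(D(-3, 6)*2))² = (-15 + 3*(-5*6*2))² = (-15 + 3*(-30*2))² = (-15 + 3*(-60))² = (-15 - 180)² = (-195)² = 38025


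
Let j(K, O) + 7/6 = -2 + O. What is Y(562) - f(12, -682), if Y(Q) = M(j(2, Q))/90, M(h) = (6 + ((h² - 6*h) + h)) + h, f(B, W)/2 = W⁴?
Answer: -1401885362074127/3240 ≈ -4.3268e+11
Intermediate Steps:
j(K, O) = -19/6 + O (j(K, O) = -7/6 + (-2 + O) = -19/6 + O)
f(B, W) = 2*W⁴
M(h) = 6 + h² - 4*h (M(h) = (6 + (h² - 5*h)) + h = (6 + h² - 5*h) + h = 6 + h² - 4*h)
Y(Q) = 28/135 - 2*Q/45 + (-19/6 + Q)²/90 (Y(Q) = (6 + (-19/6 + Q)² - 4*(-19/6 + Q))/90 = (6 + (-19/6 + Q)² + (38/3 - 4*Q))*(1/90) = (56/3 + (-19/6 + Q)² - 4*Q)*(1/90) = 28/135 - 2*Q/45 + (-19/6 + Q)²/90)
Y(562) - f(12, -682) = (1033/3240 - 31/270*562 + (1/90)*562²) - 2*(-682)⁴ = (1033/3240 - 8711/135 + (1/90)*315844) - 2*216340335376 = (1033/3240 - 8711/135 + 157922/45) - 1*432680670752 = 11162353/3240 - 432680670752 = -1401885362074127/3240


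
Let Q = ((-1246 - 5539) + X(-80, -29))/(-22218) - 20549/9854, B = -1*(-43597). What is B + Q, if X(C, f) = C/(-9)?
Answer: 21475283635802/492606387 ≈ 43595.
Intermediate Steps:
B = 43597
X(C, f) = -C/9 (X(C, f) = C*(-1/9) = -C/9)
Q = -877018237/492606387 (Q = ((-1246 - 5539) - 1/9*(-80))/(-22218) - 20549/9854 = (-6785 + 80/9)*(-1/22218) - 20549*1/9854 = -60985/9*(-1/22218) - 20549/9854 = 60985/199962 - 20549/9854 = -877018237/492606387 ≈ -1.7804)
B + Q = 43597 - 877018237/492606387 = 21475283635802/492606387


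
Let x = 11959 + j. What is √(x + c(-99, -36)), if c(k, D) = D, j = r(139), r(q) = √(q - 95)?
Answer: √(11923 + 2*√11) ≈ 109.22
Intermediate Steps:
r(q) = √(-95 + q)
j = 2*√11 (j = √(-95 + 139) = √44 = 2*√11 ≈ 6.6332)
x = 11959 + 2*√11 ≈ 11966.
√(x + c(-99, -36)) = √((11959 + 2*√11) - 36) = √(11923 + 2*√11)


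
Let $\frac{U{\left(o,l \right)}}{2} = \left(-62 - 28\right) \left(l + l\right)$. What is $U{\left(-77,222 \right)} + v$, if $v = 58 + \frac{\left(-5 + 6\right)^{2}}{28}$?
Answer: $- \frac{2236135}{28} \approx -79862.0$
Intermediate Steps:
$U{\left(o,l \right)} = - 360 l$ ($U{\left(o,l \right)} = 2 \left(-62 - 28\right) \left(l + l\right) = 2 \left(- 90 \cdot 2 l\right) = 2 \left(- 180 l\right) = - 360 l$)
$v = \frac{1625}{28}$ ($v = 58 + 1^{2} \cdot \frac{1}{28} = 58 + 1 \cdot \frac{1}{28} = 58 + \frac{1}{28} = \frac{1625}{28} \approx 58.036$)
$U{\left(-77,222 \right)} + v = \left(-360\right) 222 + \frac{1625}{28} = -79920 + \frac{1625}{28} = - \frac{2236135}{28}$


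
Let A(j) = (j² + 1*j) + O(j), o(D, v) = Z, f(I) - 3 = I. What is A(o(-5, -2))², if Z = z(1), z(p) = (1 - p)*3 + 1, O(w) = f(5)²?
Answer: 4356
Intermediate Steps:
f(I) = 3 + I
O(w) = 64 (O(w) = (3 + 5)² = 8² = 64)
z(p) = 4 - 3*p (z(p) = (3 - 3*p) + 1 = 4 - 3*p)
Z = 1 (Z = 4 - 3*1 = 4 - 3 = 1)
o(D, v) = 1
A(j) = 64 + j + j² (A(j) = (j² + 1*j) + 64 = (j² + j) + 64 = (j + j²) + 64 = 64 + j + j²)
A(o(-5, -2))² = (64 + 1 + 1²)² = (64 + 1 + 1)² = 66² = 4356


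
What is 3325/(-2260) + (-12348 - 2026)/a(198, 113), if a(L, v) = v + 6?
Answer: -6576183/53788 ≈ -122.26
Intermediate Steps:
a(L, v) = 6 + v
3325/(-2260) + (-12348 - 2026)/a(198, 113) = 3325/(-2260) + (-12348 - 2026)/(6 + 113) = 3325*(-1/2260) - 14374/119 = -665/452 - 14374*1/119 = -665/452 - 14374/119 = -6576183/53788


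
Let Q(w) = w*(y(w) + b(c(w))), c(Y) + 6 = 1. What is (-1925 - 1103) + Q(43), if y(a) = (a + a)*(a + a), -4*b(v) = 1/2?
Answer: 2519957/8 ≈ 3.1499e+5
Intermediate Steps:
c(Y) = -5 (c(Y) = -6 + 1 = -5)
b(v) = -⅛ (b(v) = -¼/2 = -¼*½ = -⅛)
y(a) = 4*a² (y(a) = (2*a)*(2*a) = 4*a²)
Q(w) = w*(-⅛ + 4*w²) (Q(w) = w*(4*w² - ⅛) = w*(-⅛ + 4*w²))
(-1925 - 1103) + Q(43) = (-1925 - 1103) + (4*43³ - ⅛*43) = -3028 + (4*79507 - 43/8) = -3028 + (318028 - 43/8) = -3028 + 2544181/8 = 2519957/8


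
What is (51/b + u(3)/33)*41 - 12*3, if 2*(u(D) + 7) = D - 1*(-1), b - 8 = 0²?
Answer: 57859/264 ≈ 219.16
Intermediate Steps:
b = 8 (b = 8 + 0² = 8 + 0 = 8)
u(D) = -13/2 + D/2 (u(D) = -7 + (D - 1*(-1))/2 = -7 + (D + 1)/2 = -7 + (1 + D)/2 = -7 + (½ + D/2) = -13/2 + D/2)
(51/b + u(3)/33)*41 - 12*3 = (51/8 + (-13/2 + (½)*3)/33)*41 - 12*3 = (51*(⅛) + (-13/2 + 3/2)*(1/33))*41 - 36 = (51/8 - 5*1/33)*41 - 36 = (51/8 - 5/33)*41 - 36 = (1643/264)*41 - 36 = 67363/264 - 36 = 57859/264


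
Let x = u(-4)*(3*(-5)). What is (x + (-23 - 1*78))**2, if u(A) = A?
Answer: 1681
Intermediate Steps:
x = 60 (x = -12*(-5) = -4*(-15) = 60)
(x + (-23 - 1*78))**2 = (60 + (-23 - 1*78))**2 = (60 + (-23 - 78))**2 = (60 - 101)**2 = (-41)**2 = 1681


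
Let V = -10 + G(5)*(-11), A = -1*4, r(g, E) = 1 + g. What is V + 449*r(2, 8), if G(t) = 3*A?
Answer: 1469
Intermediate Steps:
A = -4
G(t) = -12 (G(t) = 3*(-4) = -12)
V = 122 (V = -10 - 12*(-11) = -10 + 132 = 122)
V + 449*r(2, 8) = 122 + 449*(1 + 2) = 122 + 449*3 = 122 + 1347 = 1469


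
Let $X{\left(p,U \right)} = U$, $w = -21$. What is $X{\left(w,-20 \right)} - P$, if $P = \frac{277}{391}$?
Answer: $- \frac{8097}{391} \approx -20.708$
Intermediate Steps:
$P = \frac{277}{391}$ ($P = 277 \cdot \frac{1}{391} = \frac{277}{391} \approx 0.70844$)
$X{\left(w,-20 \right)} - P = -20 - \frac{277}{391} = - \frac{8097}{391}$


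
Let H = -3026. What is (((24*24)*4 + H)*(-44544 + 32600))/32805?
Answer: 8623568/32805 ≈ 262.87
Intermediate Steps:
(((24*24)*4 + H)*(-44544 + 32600))/32805 = (((24*24)*4 - 3026)*(-44544 + 32600))/32805 = ((576*4 - 3026)*(-11944))*(1/32805) = ((2304 - 3026)*(-11944))*(1/32805) = -722*(-11944)*(1/32805) = 8623568*(1/32805) = 8623568/32805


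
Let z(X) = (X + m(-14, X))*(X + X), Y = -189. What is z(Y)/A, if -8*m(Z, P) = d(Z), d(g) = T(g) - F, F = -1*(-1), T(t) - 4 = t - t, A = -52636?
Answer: -286335/210544 ≈ -1.3600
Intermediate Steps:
T(t) = 4 (T(t) = 4 + (t - t) = 4 + 0 = 4)
F = 1
d(g) = 3 (d(g) = 4 - 1*1 = 4 - 1 = 3)
m(Z, P) = -3/8 (m(Z, P) = -⅛*3 = -3/8)
z(X) = 2*X*(-3/8 + X) (z(X) = (X - 3/8)*(X + X) = (-3/8 + X)*(2*X) = 2*X*(-3/8 + X))
z(Y)/A = ((¼)*(-189)*(-3 + 8*(-189)))/(-52636) = ((¼)*(-189)*(-3 - 1512))*(-1/52636) = ((¼)*(-189)*(-1515))*(-1/52636) = (286335/4)*(-1/52636) = -286335/210544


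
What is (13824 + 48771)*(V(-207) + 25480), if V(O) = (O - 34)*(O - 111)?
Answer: 6392076210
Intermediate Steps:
V(O) = (-111 + O)*(-34 + O) (V(O) = (-34 + O)*(-111 + O) = (-111 + O)*(-34 + O))
(13824 + 48771)*(V(-207) + 25480) = (13824 + 48771)*((3774 + (-207)² - 145*(-207)) + 25480) = 62595*((3774 + 42849 + 30015) + 25480) = 62595*(76638 + 25480) = 62595*102118 = 6392076210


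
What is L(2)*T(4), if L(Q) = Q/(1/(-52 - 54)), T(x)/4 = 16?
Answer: -13568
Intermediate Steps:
T(x) = 64 (T(x) = 4*16 = 64)
L(Q) = -106*Q (L(Q) = Q/(1/(-106)) = Q/(-1/106) = Q*(-106) = -106*Q)
L(2)*T(4) = -106*2*64 = -212*64 = -13568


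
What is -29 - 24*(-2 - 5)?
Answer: 139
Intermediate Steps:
-29 - 24*(-2 - 5) = -29 - 24*(-7) = -29 + 168 = 139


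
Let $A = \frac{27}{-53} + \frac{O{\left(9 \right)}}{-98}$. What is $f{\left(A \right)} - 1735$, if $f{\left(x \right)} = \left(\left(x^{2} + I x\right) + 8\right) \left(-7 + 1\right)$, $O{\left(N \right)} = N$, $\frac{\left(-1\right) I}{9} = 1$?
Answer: $- \frac{24517785155}{13488818} \approx -1817.6$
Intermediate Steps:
$I = -9$ ($I = \left(-9\right) 1 = -9$)
$A = - \frac{3123}{5194}$ ($A = \frac{27}{-53} + \frac{9}{-98} = 27 \left(- \frac{1}{53}\right) + 9 \left(- \frac{1}{98}\right) = - \frac{27}{53} - \frac{9}{98} = - \frac{3123}{5194} \approx -0.60127$)
$f{\left(x \right)} = -48 - 6 x^{2} + 54 x$ ($f{\left(x \right)} = \left(\left(x^{2} - 9 x\right) + 8\right) \left(-7 + 1\right) = \left(8 + x^{2} - 9 x\right) \left(-6\right) = -48 - 6 x^{2} + 54 x$)
$f{\left(A \right)} - 1735 = \left(-48 - 6 \left(- \frac{3123}{5194}\right)^{2} + 54 \left(- \frac{3123}{5194}\right)\right) - 1735 = \left(-48 - \frac{29259387}{13488818} - \frac{84321}{2597}\right) - 1735 = - \frac{1114685925}{13488818} - 1735 = - \frac{24517785155}{13488818}$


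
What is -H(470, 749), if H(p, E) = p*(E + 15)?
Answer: -359080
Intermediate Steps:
H(p, E) = p*(15 + E)
-H(470, 749) = -470*(15 + 749) = -470*764 = -1*359080 = -359080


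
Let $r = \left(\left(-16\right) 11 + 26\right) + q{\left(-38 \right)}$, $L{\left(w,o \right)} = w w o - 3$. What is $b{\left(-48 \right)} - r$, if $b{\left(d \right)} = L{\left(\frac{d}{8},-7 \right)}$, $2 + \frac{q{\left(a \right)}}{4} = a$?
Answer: $55$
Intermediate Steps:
$q{\left(a \right)} = -8 + 4 a$
$L{\left(w,o \right)} = -3 + o w^{2}$ ($L{\left(w,o \right)} = w^{2} o - 3 = o w^{2} - 3 = -3 + o w^{2}$)
$b{\left(d \right)} = -3 - \frac{7 d^{2}}{64}$ ($b{\left(d \right)} = -3 - 7 \left(\frac{d}{8}\right)^{2} = -3 - 7 \frac{d^{2}}{64} = -3 - \frac{7 d^{2}}{64}$)
$r = -310$ ($r = \left(\left(-16\right) 11 + 26\right) + \left(-8 + 4 \left(-38\right)\right) = \left(-176 + 26\right) - 160 = -150 - 160 = -310$)
$b{\left(-48 \right)} - r = \left(-3 - \frac{7 \left(-48\right)^{2}}{64}\right) - -310 = \left(-3 - 252\right) + 310 = -255 + 310 = 55$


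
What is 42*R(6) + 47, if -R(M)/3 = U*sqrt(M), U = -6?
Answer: 47 + 756*sqrt(6) ≈ 1898.8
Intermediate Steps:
R(M) = 18*sqrt(M) (R(M) = -(-18)*sqrt(M) = 18*sqrt(M))
42*R(6) + 47 = 42*(18*sqrt(6)) + 47 = 756*sqrt(6) + 47 = 47 + 756*sqrt(6)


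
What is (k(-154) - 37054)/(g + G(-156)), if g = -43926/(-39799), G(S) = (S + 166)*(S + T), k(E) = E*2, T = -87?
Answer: 247828373/16111274 ≈ 15.382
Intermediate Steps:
k(E) = 2*E
G(S) = (-87 + S)*(166 + S) (G(S) = (S + 166)*(S - 87) = (166 + S)*(-87 + S) = (-87 + S)*(166 + S))
g = 43926/39799 (g = -43926*(-1/39799) = 43926/39799 ≈ 1.1037)
(k(-154) - 37054)/(g + G(-156)) = (2*(-154) - 37054)/(43926/39799 + (-14442 + (-156)² + 79*(-156))) = (-308 - 37054)/(43926/39799 + (-14442 + 24336 - 12324)) = -37362/(43926/39799 - 2430) = -37362/(-96667644/39799) = -37362*(-39799/96667644) = 247828373/16111274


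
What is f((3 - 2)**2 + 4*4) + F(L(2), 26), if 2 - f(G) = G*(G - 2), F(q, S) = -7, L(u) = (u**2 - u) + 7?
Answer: -260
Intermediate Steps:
L(u) = 7 + u**2 - u
f(G) = 2 - G*(-2 + G) (f(G) = 2 - G*(G - 2) = 2 - G*(-2 + G))
f((3 - 2)**2 + 4*4) + F(L(2), 26) = (2 - ((3 - 2)**2 + 4*4)**2 + 2*((3 - 2)**2 + 4*4)) - 7 = (2 - (1**2 + 16)**2 + 2*(1**2 + 16)) - 7 = (2 - (1 + 16)**2 + 2*(1 + 16)) - 7 = (2 - 1*17**2 + 2*17) - 7 = (2 - 1*289 + 34) - 7 = (2 - 289 + 34) - 7 = -253 - 7 = -260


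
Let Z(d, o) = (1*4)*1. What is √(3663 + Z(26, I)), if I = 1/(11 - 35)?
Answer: √3667 ≈ 60.556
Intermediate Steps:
I = -1/24 (I = 1/(-24) = -1/24 ≈ -0.041667)
Z(d, o) = 4 (Z(d, o) = 4*1 = 4)
√(3663 + Z(26, I)) = √(3663 + 4) = √3667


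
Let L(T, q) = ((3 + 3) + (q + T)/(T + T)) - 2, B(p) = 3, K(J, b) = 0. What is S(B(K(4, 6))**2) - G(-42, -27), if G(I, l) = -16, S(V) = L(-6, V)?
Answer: 79/4 ≈ 19.750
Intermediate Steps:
L(T, q) = 4 + (T + q)/(2*T) (L(T, q) = (6 + (T + q)/((2*T))) - 2 = (6 + (T + q)*(1/(2*T))) - 2 = (6 + (T + q)/(2*T)) - 2 = 4 + (T + q)/(2*T))
S(V) = 9/2 - V/12 (S(V) = (1/2)*(V + 9*(-6))/(-6) = (1/2)*(-1/6)*(V - 54) = (1/2)*(-1/6)*(-54 + V) = 9/2 - V/12)
S(B(K(4, 6))**2) - G(-42, -27) = (9/2 - 1/12*3**2) - 1*(-16) = (9/2 - 1/12*9) + 16 = (9/2 - 3/4) + 16 = 15/4 + 16 = 79/4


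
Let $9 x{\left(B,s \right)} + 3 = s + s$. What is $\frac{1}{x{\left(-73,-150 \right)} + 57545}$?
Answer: $\frac{3}{172534} \approx 1.7388 \cdot 10^{-5}$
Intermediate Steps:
$x{\left(B,s \right)} = - \frac{1}{3} + \frac{2 s}{9}$ ($x{\left(B,s \right)} = - \frac{1}{3} + \frac{s + s}{9} = - \frac{1}{3} + \frac{2 s}{9}$)
$\frac{1}{x{\left(-73,-150 \right)} + 57545} = \frac{1}{\left(- \frac{1}{3} + \frac{2}{9} \left(-150\right)\right) + 57545} = \frac{1}{\left(- \frac{1}{3} - \frac{100}{3}\right) + 57545} = \frac{1}{- \frac{101}{3} + 57545} = \frac{1}{\frac{172534}{3}} = \frac{3}{172534}$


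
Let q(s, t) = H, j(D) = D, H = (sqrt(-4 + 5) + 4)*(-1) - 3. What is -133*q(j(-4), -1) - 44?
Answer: 1020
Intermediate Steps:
H = -8 (H = (sqrt(1) + 4)*(-1) - 3 = (1 + 4)*(-1) - 3 = 5*(-1) - 3 = -5 - 3 = -8)
q(s, t) = -8
-133*q(j(-4), -1) - 44 = -133*(-8) - 44 = -19*(-56) - 44 = 1064 - 44 = 1020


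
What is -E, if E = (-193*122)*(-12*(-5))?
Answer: 1412760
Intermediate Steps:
E = -1412760 (E = -23546*60 = -1412760)
-E = -1*(-1412760) = 1412760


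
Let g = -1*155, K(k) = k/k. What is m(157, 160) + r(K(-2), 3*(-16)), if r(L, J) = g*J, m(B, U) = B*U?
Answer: 32560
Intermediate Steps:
K(k) = 1
g = -155
r(L, J) = -155*J
m(157, 160) + r(K(-2), 3*(-16)) = 157*160 - 465*(-16) = 25120 - 155*(-48) = 25120 + 7440 = 32560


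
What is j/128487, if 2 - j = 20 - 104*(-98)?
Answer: -10210/128487 ≈ -0.079463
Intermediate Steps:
j = -10210 (j = 2 - (20 - 104*(-98)) = 2 - (20 + 10192) = 2 - 1*10212 = 2 - 10212 = -10210)
j/128487 = -10210/128487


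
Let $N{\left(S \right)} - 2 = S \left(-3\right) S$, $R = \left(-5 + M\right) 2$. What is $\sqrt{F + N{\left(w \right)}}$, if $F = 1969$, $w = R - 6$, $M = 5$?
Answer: $9 \sqrt{23} \approx 43.162$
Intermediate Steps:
$R = 0$ ($R = \left(-5 + 5\right) 2 = 0 \cdot 2 = 0$)
$w = -6$ ($w = 0 - 6 = -6$)
$N{\left(S \right)} = 2 - 3 S^{2}$ ($N{\left(S \right)} = 2 + S \left(-3\right) S = 2 + - 3 S S = 2 - 3 S^{2}$)
$\sqrt{F + N{\left(w \right)}} = \sqrt{1969 + \left(2 - 3 \left(-6\right)^{2}\right)} = \sqrt{1969 + \left(2 - 108\right)} = \sqrt{1969 - 106} = \sqrt{1863} = 9 \sqrt{23}$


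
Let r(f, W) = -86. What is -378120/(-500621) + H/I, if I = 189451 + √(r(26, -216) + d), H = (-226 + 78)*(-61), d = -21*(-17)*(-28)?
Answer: 14427610333364948/17968134481910943 - 640988*I*√2/35891691483 ≈ 0.80296 - 2.5256e-5*I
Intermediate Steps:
d = -9996 (d = 357*(-28) = -9996)
H = 9028 (H = -148*(-61) = 9028)
I = 189451 + 71*I*√2 (I = 189451 + √(-86 - 9996) = 189451 + √(-10082) = 189451 + 71*I*√2 ≈ 1.8945e+5 + 100.41*I)
-378120/(-500621) + H/I = -378120/(-500621) + 9028/(189451 + 71*I*√2) = -378120*(-1/500621) + 9028/(189451 + 71*I*√2) = 378120/500621 + 9028/(189451 + 71*I*√2)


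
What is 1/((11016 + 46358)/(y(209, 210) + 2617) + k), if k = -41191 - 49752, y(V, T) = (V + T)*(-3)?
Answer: -680/61812553 ≈ -1.1001e-5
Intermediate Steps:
y(V, T) = -3*T - 3*V (y(V, T) = (T + V)*(-3) = -3*T - 3*V)
k = -90943
1/((11016 + 46358)/(y(209, 210) + 2617) + k) = 1/((11016 + 46358)/((-3*210 - 3*209) + 2617) - 90943) = 1/(57374/((-630 - 627) + 2617) - 90943) = 1/(57374/(-1257 + 2617) - 90943) = 1/(57374/1360 - 90943) = 1/(57374*(1/1360) - 90943) = 1/(28687/680 - 90943) = 1/(-61812553/680) = -680/61812553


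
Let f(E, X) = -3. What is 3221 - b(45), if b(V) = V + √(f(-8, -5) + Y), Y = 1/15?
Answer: 3176 - 2*I*√165/15 ≈ 3176.0 - 1.7127*I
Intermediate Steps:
Y = 1/15 ≈ 0.066667
b(V) = V + 2*I*√165/15 (b(V) = V + √(-3 + 1/15) = V + √(-44/15) = V + 2*I*√165/15)
3221 - b(45) = 3221 - (45 + 2*I*√165/15) = 3221 + (-45 - 2*I*√165/15) = 3176 - 2*I*√165/15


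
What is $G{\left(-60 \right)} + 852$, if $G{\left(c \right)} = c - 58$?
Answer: $734$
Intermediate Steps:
$G{\left(c \right)} = -58 + c$
$G{\left(-60 \right)} + 852 = \left(-58 - 60\right) + 852 = -118 + 852 = 734$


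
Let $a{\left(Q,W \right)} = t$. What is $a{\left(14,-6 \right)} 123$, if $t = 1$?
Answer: $123$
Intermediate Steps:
$a{\left(Q,W \right)} = 1$
$a{\left(14,-6 \right)} 123 = 1 \cdot 123 = 123$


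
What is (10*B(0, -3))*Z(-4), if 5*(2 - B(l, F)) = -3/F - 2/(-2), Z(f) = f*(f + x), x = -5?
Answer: 576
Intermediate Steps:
Z(f) = f*(-5 + f) (Z(f) = f*(f - 5) = f*(-5 + f))
B(l, F) = 9/5 + 3/(5*F) (B(l, F) = 2 - (-3/F - 2/(-2))/5 = 2 - (-3/F - 2*(-½))/5 = 2 - (-3/F + 1)/5 = 2 - (1 - 3/F)/5 = 2 + (-⅕ + 3/(5*F)) = 9/5 + 3/(5*F))
(10*B(0, -3))*Z(-4) = (10*((⅗)*(1 + 3*(-3))/(-3)))*(-4*(-5 - 4)) = (10*((⅗)*(-⅓)*(1 - 9)))*(-4*(-9)) = (10*((⅗)*(-⅓)*(-8)))*36 = (10*(8/5))*36 = 16*36 = 576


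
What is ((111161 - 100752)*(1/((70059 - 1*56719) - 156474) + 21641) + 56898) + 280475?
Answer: 32290821700219/143134 ≈ 2.2560e+8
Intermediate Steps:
((111161 - 100752)*(1/((70059 - 1*56719) - 156474) + 21641) + 56898) + 280475 = (10409*(1/((70059 - 56719) - 156474) + 21641) + 56898) + 280475 = (10409*(1/(13340 - 156474) + 21641) + 56898) + 280475 = (10409*(1/(-143134) + 21641) + 56898) + 280475 = (10409*(-1/143134 + 21641) + 56898) + 280475 = (10409*(3097562893/143134) + 56898) + 280475 = (32242532153237/143134 + 56898) + 280475 = 32250676191569/143134 + 280475 = 32290821700219/143134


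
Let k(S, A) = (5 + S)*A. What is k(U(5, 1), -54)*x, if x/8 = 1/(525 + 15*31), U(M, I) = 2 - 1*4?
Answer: -72/55 ≈ -1.3091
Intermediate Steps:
U(M, I) = -2 (U(M, I) = 2 - 4 = -2)
k(S, A) = A*(5 + S)
x = 4/495 (x = 8/(525 + 15*31) = 8/(525 + 465) = 8/990 = 8*(1/990) = 4/495 ≈ 0.0080808)
k(U(5, 1), -54)*x = -54*(5 - 2)*(4/495) = -54*3*(4/495) = -162*4/495 = -72/55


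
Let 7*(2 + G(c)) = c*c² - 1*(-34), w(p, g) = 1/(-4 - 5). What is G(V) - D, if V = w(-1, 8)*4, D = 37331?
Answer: -190485577/5103 ≈ -37328.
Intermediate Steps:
w(p, g) = -⅑ (w(p, g) = 1/(-9) = -⅑)
V = -4/9 (V = -⅑*4 = -4/9 ≈ -0.44444)
G(c) = 20/7 + c³/7 (G(c) = -2 + (c*c² - 1*(-34))/7 = -2 + (c³ + 34)/7 = -2 + (34 + c³)/7 = -2 + (34/7 + c³/7) = 20/7 + c³/7)
G(V) - D = (20/7 + (-4/9)³/7) - 1*37331 = (20/7 + (⅐)*(-64/729)) - 37331 = (20/7 - 64/5103) - 37331 = 14516/5103 - 37331 = -190485577/5103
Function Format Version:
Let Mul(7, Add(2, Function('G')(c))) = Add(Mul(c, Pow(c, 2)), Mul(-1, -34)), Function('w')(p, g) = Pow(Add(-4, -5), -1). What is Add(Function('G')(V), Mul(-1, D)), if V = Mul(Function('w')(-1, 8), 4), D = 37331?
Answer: Rational(-190485577, 5103) ≈ -37328.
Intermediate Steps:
Function('w')(p, g) = Rational(-1, 9) (Function('w')(p, g) = Pow(-9, -1) = Rational(-1, 9))
V = Rational(-4, 9) (V = Mul(Rational(-1, 9), 4) = Rational(-4, 9) ≈ -0.44444)
Function('G')(c) = Add(Rational(20, 7), Mul(Rational(1, 7), Pow(c, 3))) (Function('G')(c) = Add(-2, Mul(Rational(1, 7), Add(Mul(c, Pow(c, 2)), Mul(-1, -34)))) = Add(-2, Mul(Rational(1, 7), Add(Pow(c, 3), 34))) = Add(-2, Mul(Rational(1, 7), Add(34, Pow(c, 3)))) = Add(-2, Add(Rational(34, 7), Mul(Rational(1, 7), Pow(c, 3)))) = Add(Rational(20, 7), Mul(Rational(1, 7), Pow(c, 3))))
Add(Function('G')(V), Mul(-1, D)) = Add(Add(Rational(20, 7), Mul(Rational(1, 7), Pow(Rational(-4, 9), 3))), Mul(-1, 37331)) = Add(Add(Rational(20, 7), Mul(Rational(1, 7), Rational(-64, 729))), -37331) = Add(Add(Rational(20, 7), Rational(-64, 5103)), -37331) = Add(Rational(14516, 5103), -37331) = Rational(-190485577, 5103)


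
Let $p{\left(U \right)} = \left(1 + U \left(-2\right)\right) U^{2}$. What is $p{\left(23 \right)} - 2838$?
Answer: $-26643$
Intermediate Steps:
$p{\left(U \right)} = U^{2} \left(1 - 2 U\right)$ ($p{\left(U \right)} = \left(1 - 2 U\right) U^{2} = U^{2} \left(1 - 2 U\right)$)
$p{\left(23 \right)} - 2838 = 23^{2} \left(1 - 46\right) - 2838 = 529 \left(1 - 46\right) - 2838 = 529 \left(-45\right) - 2838 = -23805 - 2838 = -26643$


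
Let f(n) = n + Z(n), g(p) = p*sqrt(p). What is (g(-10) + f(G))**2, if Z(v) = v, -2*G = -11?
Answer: (11 - 10*I*sqrt(10))**2 ≈ -879.0 - 695.7*I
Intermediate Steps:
G = 11/2 (G = -1/2*(-11) = 11/2 ≈ 5.5000)
g(p) = p**(3/2)
f(n) = 2*n (f(n) = n + n = 2*n)
(g(-10) + f(G))**2 = ((-10)**(3/2) + 2*(11/2))**2 = (-10*I*sqrt(10) + 11)**2 = (11 - 10*I*sqrt(10))**2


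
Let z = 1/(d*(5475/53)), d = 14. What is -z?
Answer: -53/76650 ≈ -0.00069145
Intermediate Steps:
z = 53/76650 (z = 1/(14*(5475/53)) = 1/(76650/53) = 53/76650 ≈ 0.00069145)
-z = -1*53/76650 = -53/76650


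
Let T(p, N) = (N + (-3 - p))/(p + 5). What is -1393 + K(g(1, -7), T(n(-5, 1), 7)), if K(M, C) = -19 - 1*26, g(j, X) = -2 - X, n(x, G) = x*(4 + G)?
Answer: -1438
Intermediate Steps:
T(p, N) = (-3 + N - p)/(5 + p)
K(M, C) = -45 (K(M, C) = -19 - 26 = -45)
-1393 + K(g(1, -7), T(n(-5, 1), 7)) = -1393 - 45 = -1438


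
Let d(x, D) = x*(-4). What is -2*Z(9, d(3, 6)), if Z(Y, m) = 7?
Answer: -14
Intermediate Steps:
d(x, D) = -4*x
-2*Z(9, d(3, 6)) = -2*7 = -14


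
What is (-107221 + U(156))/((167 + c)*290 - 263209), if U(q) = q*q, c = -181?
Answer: 82885/267269 ≈ 0.31012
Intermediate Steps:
U(q) = q²
(-107221 + U(156))/((167 + c)*290 - 263209) = (-107221 + 156²)/((167 - 181)*290 - 263209) = (-107221 + 24336)/(-14*290 - 263209) = -82885/(-4060 - 263209) = -82885/(-267269) = -82885*(-1/267269) = 82885/267269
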